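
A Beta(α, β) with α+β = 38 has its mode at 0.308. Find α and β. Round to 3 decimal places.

α = 12.088, β = 25.912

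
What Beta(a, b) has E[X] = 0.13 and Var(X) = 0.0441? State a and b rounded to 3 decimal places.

a = 0.203, b = 1.361

Let s = a+b. The Beta variance is μ(1−μ)/(s+1).
So s+1 = μ(1−μ)/σ² = (0.13×0.87)/0.0441 = 0.1131/0.0441 = 2.5646, giving s = 1.5646.
Then a = μs = 0.13×1.5646 = 0.203 and b = (1−μ)s = 0.87×1.5646 = 1.361.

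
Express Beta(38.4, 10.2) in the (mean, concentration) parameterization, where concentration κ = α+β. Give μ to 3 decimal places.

μ = 0.790, κ = 48.6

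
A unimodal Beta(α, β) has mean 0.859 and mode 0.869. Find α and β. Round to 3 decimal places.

Let s = α+β. Mean gives α = μs = 0.859s; mode gives (α−1)/(s−2) = 0.869.
Substituting: 0.859s − 1 = 0.869(s−2) = 0.869s − 1.738, so -0.010s = -0.738 and s = 73.8000.
Then α = 0.859×73.8000 = 63.394 and β = s−α = 10.406.

α = 63.394, β = 10.406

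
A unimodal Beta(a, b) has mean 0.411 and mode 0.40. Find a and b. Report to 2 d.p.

Let s = a+b. Mean gives a = μs = 0.411s; mode gives (a−1)/(s−2) = 0.40.
Substituting: 0.411s − 1 = 0.40(s−2) = 0.40s − 0.80, so 0.011s = 0.20 and s = 18.1818.
Then a = 0.411×18.1818 = 7.47 and b = s−a = 10.71.

a = 7.47, b = 10.71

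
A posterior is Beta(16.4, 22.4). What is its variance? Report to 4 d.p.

0.0061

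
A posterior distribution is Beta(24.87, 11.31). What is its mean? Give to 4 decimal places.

E[X] = α/(α+β) = 24.87/36.18 = 0.6874.

0.6874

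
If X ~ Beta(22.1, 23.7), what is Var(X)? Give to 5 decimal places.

0.00534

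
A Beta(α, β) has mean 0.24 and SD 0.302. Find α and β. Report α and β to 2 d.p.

α = 0.24, β = 0.76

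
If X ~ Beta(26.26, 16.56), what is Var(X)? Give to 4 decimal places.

μ = 26.26/42.82 = 0.613265; Var = μ(1−μ)/(α+β+1) = 0.2371711/43.82 = 0.0054.

0.0054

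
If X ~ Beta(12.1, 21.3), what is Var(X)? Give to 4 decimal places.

μ = 12.1/33.4 = 0.362275; Var = μ(1−μ)/(α+β+1) = 0.2310319/34.4 = 0.0067.

0.0067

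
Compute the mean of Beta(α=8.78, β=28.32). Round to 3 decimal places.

0.237

E[X] = α/(α+β) = 8.78/37.10 = 0.237.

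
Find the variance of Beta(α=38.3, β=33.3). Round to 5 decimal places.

0.00343

μ = 38.3/71.6 = 0.534916; Var = μ(1−μ)/(α+β+1) = 0.2487809/72.6 = 0.00343.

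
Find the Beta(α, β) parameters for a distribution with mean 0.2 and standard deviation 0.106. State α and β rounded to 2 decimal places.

α = 2.65, β = 10.59

Variance = 0.106² = 0.011236. The moment-matching identity α+β = μ(1−μ)/Var − 1 gives
α+β = 0.16/0.011236 − 1 = 13.2399, so α = μ·13.2399 = 2.65 and β = (1−μ)·13.2399 = 10.59.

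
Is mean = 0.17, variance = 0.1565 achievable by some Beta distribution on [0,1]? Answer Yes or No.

For any Beta, Var(X) < E[X]·(1−E[X]).
Here μ(1−μ) = 0.17×0.83 = 0.1411, and 0.1565 ≥ 0.1411.

No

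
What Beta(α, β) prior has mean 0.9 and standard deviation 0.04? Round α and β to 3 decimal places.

First σ² = 0.0016. Setting α = μn, β = (1−μ)n with n = α+β,
μ(1−μ)/(n+1) = 0.0016 ⇒ n+1 = 0.09/0.0016 = 56.2500 ⇒ n = 55.2500.
Hence α = 0.9×55.2500 = 49.725, β = 0.1×55.2500 = 5.525.

α = 49.725, β = 5.525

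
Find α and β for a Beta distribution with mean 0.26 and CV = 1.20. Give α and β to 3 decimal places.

σ = CV·μ = 1.20×0.26 = 0.31200, so σ² = 0.097344.
s+1 = μ(1−μ)/σ² = 0.1924/0.097344 = 1.9765, so s = α+β = 0.9765.
α = μs = 0.254, β = (1−μ)s = 0.723.

α = 0.254, β = 0.723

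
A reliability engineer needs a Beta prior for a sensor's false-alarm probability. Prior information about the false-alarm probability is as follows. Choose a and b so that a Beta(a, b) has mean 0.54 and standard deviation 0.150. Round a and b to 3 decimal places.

a = 5.422, b = 4.618

First σ² = 0.022500. Setting a = μn, b = (1−μ)n with n = a+b,
μ(1−μ)/(n+1) = 0.022500 ⇒ n+1 = 0.2484/0.022500 = 11.0400 ⇒ n = 10.0400.
Hence a = 0.54×10.0400 = 5.422, b = 0.46×10.0400 = 4.618.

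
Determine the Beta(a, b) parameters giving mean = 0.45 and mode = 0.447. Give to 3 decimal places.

a = 15.900, b = 19.433

Let s = a+b. Mean gives a = μs = 0.45s; mode gives (a−1)/(s−2) = 0.447.
Substituting: 0.45s − 1 = 0.447(s−2) = 0.447s − 0.894, so 0.003s = 0.106 and s = 35.3333.
Then a = 0.45×35.3333 = 15.900 and b = s−a = 19.433.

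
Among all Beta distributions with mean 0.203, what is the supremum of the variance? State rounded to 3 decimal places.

Var = μ(1−μ)/(α+β+1), which approaches μ(1−μ) as α+β → 0.
So the supremum is μ(1−μ) = 0.203×0.797 = 0.162.

0.162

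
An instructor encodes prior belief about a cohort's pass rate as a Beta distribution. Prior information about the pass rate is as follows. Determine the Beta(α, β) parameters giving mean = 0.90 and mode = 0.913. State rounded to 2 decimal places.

Let s = α+β. Mean gives α = μs = 0.90s; mode gives (α−1)/(s−2) = 0.913.
Substituting: 0.90s − 1 = 0.913(s−2) = 0.913s − 1.826, so -0.013s = -0.826 and s = 63.5385.
Then α = 0.90×63.5385 = 57.18 and β = s−α = 6.35.

α = 57.18, β = 6.35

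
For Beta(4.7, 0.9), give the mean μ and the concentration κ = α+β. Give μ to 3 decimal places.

κ = α+β = 4.7+0.9 = 5.6; μ = α/κ = 4.7/5.6 = 0.839.

μ = 0.839, κ = 5.6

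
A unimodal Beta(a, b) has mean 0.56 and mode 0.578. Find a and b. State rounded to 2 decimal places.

With s = a+b: μ = a/s and mode = (a−1)/(s−2). Eliminating a = μs,
μs − 1 = m(s−2) ⇒ s(μ−m) = 1−2m ⇒ s = -0.156/-0.018 = 8.6667.
So a = μs = 4.85, b = (1−μ)s = 3.81.

a = 4.85, b = 3.81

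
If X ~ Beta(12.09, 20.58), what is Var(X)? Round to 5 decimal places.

0.00692

μ = 12.09/32.67 = 0.370064; Var = μ(1−μ)/(α+β+1) = 0.2331167/33.67 = 0.00692.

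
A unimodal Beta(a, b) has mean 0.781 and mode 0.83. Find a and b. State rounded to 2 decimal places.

a = 10.52, b = 2.95

Let s = a+b. Mean gives a = μs = 0.781s; mode gives (a−1)/(s−2) = 0.83.
Substituting: 0.781s − 1 = 0.83(s−2) = 0.83s − 1.66, so -0.049s = -0.66 and s = 13.4694.
Then a = 0.781×13.4694 = 10.52 and b = s−a = 2.95.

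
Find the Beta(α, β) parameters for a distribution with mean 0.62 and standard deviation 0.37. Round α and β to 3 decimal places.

α = 0.447, β = 0.274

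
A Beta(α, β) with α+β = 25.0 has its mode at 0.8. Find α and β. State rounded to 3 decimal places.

α = 19.400, β = 5.600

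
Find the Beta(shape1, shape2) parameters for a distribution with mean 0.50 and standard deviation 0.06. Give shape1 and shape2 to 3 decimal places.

Variance = 0.06² = 0.0036. The moment-matching identity shape1+shape2 = μ(1−μ)/Var − 1 gives
shape1+shape2 = 0.2500/0.0036 − 1 = 68.4444, so shape1 = μ·68.4444 = 34.222 and shape2 = (1−μ)·68.4444 = 34.222.

shape1 = 34.222, shape2 = 34.222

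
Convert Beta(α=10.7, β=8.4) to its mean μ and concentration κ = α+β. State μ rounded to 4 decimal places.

μ = 0.5602, κ = 19.1

κ = α+β = 10.7+8.4 = 19.1; μ = α/κ = 10.7/19.1 = 0.5602.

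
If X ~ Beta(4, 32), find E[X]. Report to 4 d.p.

0.1111

The Beta mean is α/(α+β) = 4/(4+32) = 0.1111.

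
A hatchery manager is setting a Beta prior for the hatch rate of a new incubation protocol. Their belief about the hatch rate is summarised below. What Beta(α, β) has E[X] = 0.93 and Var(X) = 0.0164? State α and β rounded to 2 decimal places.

Let s = α+β. The Beta variance is μ(1−μ)/(s+1).
So s+1 = μ(1−μ)/σ² = (0.93×0.07)/0.0164 = 0.0651/0.0164 = 3.9695, giving s = 2.9695.
Then α = μs = 0.93×2.9695 = 2.76 and β = (1−μ)s = 0.07×2.9695 = 0.21.

α = 2.76, β = 0.21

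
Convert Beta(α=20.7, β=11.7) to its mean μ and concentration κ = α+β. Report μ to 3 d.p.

κ = α+β = 20.7+11.7 = 32.4; μ = α/κ = 20.7/32.4 = 0.639.

μ = 0.639, κ = 32.4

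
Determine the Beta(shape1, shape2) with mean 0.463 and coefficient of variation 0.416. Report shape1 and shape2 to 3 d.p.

σ = CV·μ = 0.416×0.463 = 0.19261, so σ² = 0.037098.
s+1 = μ(1−μ)/σ² = 0.248631/0.037098 = 6.7020, so s = shape1+shape2 = 5.7020.
shape1 = μs = 2.640, shape2 = (1−μ)s = 3.062.

shape1 = 2.640, shape2 = 3.062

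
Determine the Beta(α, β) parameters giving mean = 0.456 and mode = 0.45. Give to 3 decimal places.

With s = α+β: μ = α/s and mode = (α−1)/(s−2). Eliminating α = μs,
μs − 1 = m(s−2) ⇒ s(μ−m) = 1−2m ⇒ s = 0.10/0.006 = 16.6667.
So α = μs = 7.600, β = (1−μ)s = 9.067.

α = 7.600, β = 9.067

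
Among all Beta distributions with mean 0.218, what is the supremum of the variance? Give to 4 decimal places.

0.1705

For fixed mean μ the Beta variance is μ(1−μ)/(α+β+1), increasing as α+β decreases.
Its least upper bound (not attained) is μ(1−μ) = 0.218·0.782 = 0.1705.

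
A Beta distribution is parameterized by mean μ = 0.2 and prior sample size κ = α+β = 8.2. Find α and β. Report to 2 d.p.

α = μκ = 0.2×8.2 = 1.64 and β = (1−μ)κ = 0.8×8.2 = 6.56.

α = 1.64, β = 6.56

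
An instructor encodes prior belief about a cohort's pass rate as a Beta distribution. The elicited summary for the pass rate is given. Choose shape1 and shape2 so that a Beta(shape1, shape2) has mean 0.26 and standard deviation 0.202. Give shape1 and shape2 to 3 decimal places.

σ² = 0.202² = 0.040804.
With s = shape1+shape2, Var = μ(1−μ)/(s+1), so s+1 = (0.26×0.74)/0.040804 = 4.7152 and s = 3.7152.
shape1 = μs = 0.966, shape2 = (1−μ)s = 2.749.

shape1 = 0.966, shape2 = 2.749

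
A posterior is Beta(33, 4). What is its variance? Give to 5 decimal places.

α+β = 37 and αβ = 132, so Var = αβ/[(α+β)²(α+β+1)] = 132/52022 = 0.00254.

0.00254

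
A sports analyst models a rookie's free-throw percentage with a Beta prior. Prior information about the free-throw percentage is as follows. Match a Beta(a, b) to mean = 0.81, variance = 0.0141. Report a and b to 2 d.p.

a = 8.03, b = 1.88

Let s = a+b. The Beta variance is μ(1−μ)/(s+1).
So s+1 = μ(1−μ)/σ² = (0.81×0.19)/0.0141 = 0.1539/0.0141 = 10.9149, giving s = 9.9149.
Then a = μs = 0.81×9.9149 = 8.03 and b = (1−μ)s = 0.19×9.9149 = 1.88.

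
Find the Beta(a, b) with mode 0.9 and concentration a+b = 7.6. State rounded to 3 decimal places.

For a,b>1 the mode is (a−1)/(a+b−2), so a = mode·(κ−2)+1 = 0.9×5.6+1 = 6.040.
And b = (1−mode)·(κ−2)+1 = 0.1×5.6+1 = 1.560.

a = 6.040, b = 1.560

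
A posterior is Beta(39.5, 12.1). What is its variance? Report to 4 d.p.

Var = αβ/[(α+β)²(α+β+1)] = (39.5×12.1)/(51.6²×52.6) = 477.95/140050.656 = 0.0034.

0.0034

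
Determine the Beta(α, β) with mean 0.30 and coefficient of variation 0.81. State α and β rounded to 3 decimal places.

α = 0.767, β = 1.789

Var = (CV·μ)² = (0.81×0.30)² = 0.059049.
α+β = μ(1−μ)/Var − 1 = 0.2100/0.059049 − 1 = 2.5564.
Thus α = 0.30·2.5564 = 0.767 and β = 0.70·2.5564 = 1.789.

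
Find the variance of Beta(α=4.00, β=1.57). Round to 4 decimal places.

α+β = 5.57 and αβ = 6.2800, so Var = αβ/[(α+β)²(α+β+1)] = 6.2800/203.833593 = 0.0308.

0.0308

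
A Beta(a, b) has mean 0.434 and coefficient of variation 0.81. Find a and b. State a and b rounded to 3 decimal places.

a = 0.429, b = 0.559

σ = CV·μ = 0.81×0.434 = 0.35154, so σ² = 0.123580.
s+1 = μ(1−μ)/σ² = 0.245644/0.123580 = 1.9877, so s = a+b = 0.9877.
a = μs = 0.429, b = (1−μ)s = 0.559.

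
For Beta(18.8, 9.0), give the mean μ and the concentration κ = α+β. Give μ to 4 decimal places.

κ = α+β = 18.8+9.0 = 27.8; μ = α/κ = 18.8/27.8 = 0.6763.

μ = 0.6763, κ = 27.8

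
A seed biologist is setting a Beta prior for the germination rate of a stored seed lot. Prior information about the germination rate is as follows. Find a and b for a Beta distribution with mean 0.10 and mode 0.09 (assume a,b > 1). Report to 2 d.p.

a = 8.20, b = 73.80

Let s = a+b. Mean gives a = μs = 0.10s; mode gives (a−1)/(s−2) = 0.09.
Substituting: 0.10s − 1 = 0.09(s−2) = 0.09s − 0.18, so 0.01s = 0.82 and s = 82.0000.
Then a = 0.10×82.0000 = 8.20 and b = s−a = 73.80.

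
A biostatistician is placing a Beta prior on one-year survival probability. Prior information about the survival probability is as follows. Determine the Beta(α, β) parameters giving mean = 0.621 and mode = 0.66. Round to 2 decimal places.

With s = α+β: μ = α/s and mode = (α−1)/(s−2). Eliminating α = μs,
μs − 1 = m(s−2) ⇒ s(μ−m) = 1−2m ⇒ s = -0.32/-0.039 = 8.2051.
So α = μs = 5.10, β = (1−μ)s = 3.11.

α = 5.10, β = 3.11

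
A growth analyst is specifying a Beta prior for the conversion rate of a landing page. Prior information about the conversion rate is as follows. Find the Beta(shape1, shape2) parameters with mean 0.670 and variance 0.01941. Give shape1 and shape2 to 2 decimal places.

shape1 = 6.96, shape2 = 3.43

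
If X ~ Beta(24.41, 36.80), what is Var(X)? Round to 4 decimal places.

0.0039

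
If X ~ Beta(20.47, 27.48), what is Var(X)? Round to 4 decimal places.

0.0050

Var = αβ/[(α+β)²(α+β+1)] = (20.47×27.48)/(47.95²×48.95) = 562.5156/112545.962375 = 0.0050.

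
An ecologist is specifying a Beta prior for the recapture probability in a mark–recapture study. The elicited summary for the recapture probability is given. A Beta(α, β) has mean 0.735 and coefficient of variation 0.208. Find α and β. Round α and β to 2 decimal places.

α = 5.39, β = 1.94

σ = CV·μ = 0.208×0.735 = 0.15288, so σ² = 0.023372.
s+1 = μ(1−μ)/σ² = 0.194775/0.023372 = 8.3336, so s = α+β = 7.3336.
α = μs = 5.39, β = (1−μ)s = 1.94.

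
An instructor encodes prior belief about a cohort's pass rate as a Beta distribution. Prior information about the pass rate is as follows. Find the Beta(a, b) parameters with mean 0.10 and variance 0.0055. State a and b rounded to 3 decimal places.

a = 1.536, b = 13.827

By moment matching, a+b = μ(1−μ)/σ² − 1 = (0.10·0.90)/0.0055 − 1 = 16.3636 − 1 = 15.3636.
Since a/(a+b) = μ, a = 0.10·15.3636 = 1.536 and b = 0.90·15.3636 = 13.827.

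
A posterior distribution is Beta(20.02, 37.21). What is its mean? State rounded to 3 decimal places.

The Beta mean is α/(α+β) = 20.02/(20.02+37.21) = 0.350.

0.350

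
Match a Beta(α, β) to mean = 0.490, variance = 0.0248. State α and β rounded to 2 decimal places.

α = 4.45, β = 4.63

Write ν = α+β; then α = μν and Var = μ(1−μ)/(ν+1).
ν = μ(1−μ)/Var − 1 = 0.249900/0.0248 − 1 = 9.0766.
α = 0.490·9.0766 = 4.45, β = 0.510·9.0766 = 4.63.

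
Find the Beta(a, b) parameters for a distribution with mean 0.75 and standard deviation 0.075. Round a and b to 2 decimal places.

Variance = 0.075² = 0.005625. The moment-matching identity a+b = μ(1−μ)/Var − 1 gives
a+b = 0.1875/0.005625 − 1 = 32.3333, so a = μ·32.3333 = 24.25 and b = (1−μ)·32.3333 = 8.08.

a = 24.25, b = 8.08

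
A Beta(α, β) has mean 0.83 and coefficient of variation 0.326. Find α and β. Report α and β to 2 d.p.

Var = (CV·μ)² = (0.326×0.83)² = 0.073214.
α+β = μ(1−μ)/Var − 1 = 0.1411/0.073214 − 1 = 0.9272.
Thus α = 0.83·0.9272 = 0.77 and β = 0.17·0.9272 = 0.16.

α = 0.77, β = 0.16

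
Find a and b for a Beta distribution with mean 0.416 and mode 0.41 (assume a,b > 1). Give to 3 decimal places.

a = 12.480, b = 17.520

With s = a+b: μ = a/s and mode = (a−1)/(s−2). Eliminating a = μs,
μs − 1 = m(s−2) ⇒ s(μ−m) = 1−2m ⇒ s = 0.18/0.006 = 30.0000.
So a = μs = 12.480, b = (1−μ)s = 17.520.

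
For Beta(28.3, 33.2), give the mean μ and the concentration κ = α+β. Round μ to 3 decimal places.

κ = α+β = 28.3+33.2 = 61.5; μ = α/κ = 28.3/61.5 = 0.460.

μ = 0.460, κ = 61.5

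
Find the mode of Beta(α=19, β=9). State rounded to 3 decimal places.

0.692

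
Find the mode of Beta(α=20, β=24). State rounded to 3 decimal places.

The density x^(α−1)(1−x)^(β−1) is maximised at (α−1)/(α+β−2) = 19/42 = 0.452.

0.452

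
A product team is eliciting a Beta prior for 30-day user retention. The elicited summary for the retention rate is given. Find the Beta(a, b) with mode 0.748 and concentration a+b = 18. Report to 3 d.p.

a = 12.968, b = 5.032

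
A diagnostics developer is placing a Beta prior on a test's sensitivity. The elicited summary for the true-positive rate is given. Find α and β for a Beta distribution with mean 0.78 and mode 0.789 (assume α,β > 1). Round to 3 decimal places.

α = 50.093, β = 14.129

With s = α+β: μ = α/s and mode = (α−1)/(s−2). Eliminating α = μs,
μs − 1 = m(s−2) ⇒ s(μ−m) = 1−2m ⇒ s = -0.578/-0.009 = 64.2222.
So α = μs = 50.093, β = (1−μ)s = 14.129.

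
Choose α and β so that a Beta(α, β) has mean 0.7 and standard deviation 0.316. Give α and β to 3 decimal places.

First σ² = 0.099856. Setting α = μn, β = (1−μ)n with n = α+β,
μ(1−μ)/(n+1) = 0.099856 ⇒ n+1 = 0.21/0.099856 = 2.1030 ⇒ n = 1.1030.
Hence α = 0.7×1.1030 = 0.772, β = 0.3×1.1030 = 0.331.

α = 0.772, β = 0.331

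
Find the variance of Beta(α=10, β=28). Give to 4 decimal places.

0.0050

μ = 10/38 = 0.263158; Var = μ(1−μ)/(α+β+1) = 0.1939058/39 = 0.0050.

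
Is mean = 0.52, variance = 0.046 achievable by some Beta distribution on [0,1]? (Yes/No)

A Beta with mean μ has variance μ(1−μ)/(α+β+1) < μ(1−μ).
Here μ(1−μ) = 0.52×0.48 = 0.2496, and 0.046 < 0.2496.

Yes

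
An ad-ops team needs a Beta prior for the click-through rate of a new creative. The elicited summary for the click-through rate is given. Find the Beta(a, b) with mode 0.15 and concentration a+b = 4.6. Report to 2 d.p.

a = 1.39, b = 3.21

For a,b>1 the mode is (a−1)/(a+b−2), so a = mode·(κ−2)+1 = 0.15×2.6+1 = 1.39.
And b = (1−mode)·(κ−2)+1 = 0.85×2.6+1 = 3.21.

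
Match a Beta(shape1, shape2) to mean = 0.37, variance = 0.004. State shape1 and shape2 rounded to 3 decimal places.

shape1 = 21.192, shape2 = 36.083

Let s = shape1+shape2. The Beta variance is μ(1−μ)/(s+1).
So s+1 = μ(1−μ)/σ² = (0.37×0.63)/0.004 = 0.2331/0.004 = 58.2750, giving s = 57.2750.
Then shape1 = μs = 0.37×57.2750 = 21.192 and shape2 = (1−μ)s = 0.63×57.2750 = 36.083.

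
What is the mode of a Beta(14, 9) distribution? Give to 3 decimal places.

0.619

With α,β > 1, mode = (α−1)/(α+β−2) = 13/21 = 0.619.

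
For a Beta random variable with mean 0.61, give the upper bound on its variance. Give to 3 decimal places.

0.238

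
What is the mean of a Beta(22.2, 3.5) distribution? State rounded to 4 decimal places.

E[X] = α/(α+β) = 22.2/25.7 = 0.8638.

0.8638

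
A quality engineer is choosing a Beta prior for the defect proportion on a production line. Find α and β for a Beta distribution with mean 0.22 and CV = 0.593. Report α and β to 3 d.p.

α = 1.998, β = 7.084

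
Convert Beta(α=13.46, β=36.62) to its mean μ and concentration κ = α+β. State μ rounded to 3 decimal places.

κ = α+β = 13.46+36.62 = 50.08; μ = α/κ = 13.46/50.08 = 0.269.

μ = 0.269, κ = 50.08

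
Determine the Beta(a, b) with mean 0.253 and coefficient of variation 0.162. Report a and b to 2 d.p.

a = 28.21, b = 83.29

Var = (CV·μ)² = (0.162×0.253)² = 0.001680.
a+b = μ(1−μ)/Var − 1 = 0.188991/0.001680 − 1 = 111.5045.
Thus a = 0.253·111.5045 = 28.21 and b = 0.747·111.5045 = 83.29.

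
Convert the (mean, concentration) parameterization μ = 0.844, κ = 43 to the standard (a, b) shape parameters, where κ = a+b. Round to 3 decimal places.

Split κ in proportion μ : (1−μ): a = 0.844·43 = 36.292, b = 43 − 36.292 = 6.708.

a = 36.292, b = 6.708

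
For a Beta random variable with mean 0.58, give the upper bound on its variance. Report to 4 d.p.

Var = μ(1−μ)/(α+β+1), which approaches μ(1−μ) as α+β → 0.
So the supremum is μ(1−μ) = 0.58×0.42 = 0.2436.

0.2436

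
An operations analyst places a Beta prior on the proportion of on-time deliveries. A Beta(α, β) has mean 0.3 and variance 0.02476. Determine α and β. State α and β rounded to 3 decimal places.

α = 2.244, β = 5.237

Let s = α+β. The Beta variance is μ(1−μ)/(s+1).
So s+1 = μ(1−μ)/σ² = (0.3×0.7)/0.02476 = 0.21/0.02476 = 8.4814, giving s = 7.4814.
Then α = μs = 0.3×7.4814 = 2.244 and β = (1−μ)s = 0.7×7.4814 = 5.237.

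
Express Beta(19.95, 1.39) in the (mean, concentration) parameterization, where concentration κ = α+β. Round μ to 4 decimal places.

κ = α+β = 19.95+1.39 = 21.34; μ = α/κ = 19.95/21.34 = 0.9349.

μ = 0.9349, κ = 21.34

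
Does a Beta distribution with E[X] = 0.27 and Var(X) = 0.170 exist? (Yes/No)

A Beta with mean μ has variance μ(1−μ)/(α+β+1) < μ(1−μ).
Here μ(1−μ) = 0.27×0.73 = 0.1971, and 0.170 < 0.1971.

Yes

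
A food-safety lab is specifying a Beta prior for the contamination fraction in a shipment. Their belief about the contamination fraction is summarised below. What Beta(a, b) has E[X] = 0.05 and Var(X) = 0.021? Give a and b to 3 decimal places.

a = 0.063, b = 1.199

Write ν = a+b; then a = μν and Var = μ(1−μ)/(ν+1).
ν = μ(1−μ)/Var − 1 = 0.0475/0.021 − 1 = 1.2619.
a = 0.05·1.2619 = 0.063, b = 0.95·1.2619 = 1.199.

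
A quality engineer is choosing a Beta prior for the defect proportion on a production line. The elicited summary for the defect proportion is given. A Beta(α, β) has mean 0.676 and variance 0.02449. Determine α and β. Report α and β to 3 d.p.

Let s = α+β. The Beta variance is μ(1−μ)/(s+1).
So s+1 = μ(1−μ)/σ² = (0.676×0.324)/0.02449 = 0.219024/0.02449 = 8.9434, giving s = 7.9434.
Then α = μs = 0.676×7.9434 = 5.370 and β = (1−μ)s = 0.324×7.9434 = 2.574.

α = 5.370, β = 2.574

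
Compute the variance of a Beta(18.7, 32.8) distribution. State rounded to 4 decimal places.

Var = αβ/[(α+β)²(α+β+1)] = (18.7×32.8)/(51.5²×52.5) = 613.36/139243.125 = 0.0044.

0.0044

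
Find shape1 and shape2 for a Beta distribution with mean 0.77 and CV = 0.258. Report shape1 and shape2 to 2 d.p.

shape1 = 2.69, shape2 = 0.80

σ = CV·μ = 0.258×0.77 = 0.19866, so σ² = 0.039466.
s+1 = μ(1−μ)/σ² = 0.1771/0.039466 = 4.4874, so s = shape1+shape2 = 3.4874.
shape1 = μs = 2.69, shape2 = (1−μ)s = 0.80.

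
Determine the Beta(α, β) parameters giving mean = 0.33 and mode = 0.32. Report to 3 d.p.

With s = α+β: μ = α/s and mode = (α−1)/(s−2). Eliminating α = μs,
μs − 1 = m(s−2) ⇒ s(μ−m) = 1−2m ⇒ s = 0.36/0.01 = 36.0000.
So α = μs = 11.880, β = (1−μ)s = 24.120.

α = 11.880, β = 24.120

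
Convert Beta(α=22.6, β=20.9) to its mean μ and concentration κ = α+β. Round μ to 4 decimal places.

κ = α+β = 22.6+20.9 = 43.5; μ = α/κ = 22.6/43.5 = 0.5195.

μ = 0.5195, κ = 43.5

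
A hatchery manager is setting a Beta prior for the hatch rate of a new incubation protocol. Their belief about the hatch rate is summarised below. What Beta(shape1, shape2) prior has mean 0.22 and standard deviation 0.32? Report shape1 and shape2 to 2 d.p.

shape1 = 0.15, shape2 = 0.53

σ² = 0.32² = 0.1024.
With s = shape1+shape2, Var = μ(1−μ)/(s+1), so s+1 = (0.22×0.78)/0.1024 = 1.6758 and s = 0.6758.
shape1 = μs = 0.15, shape2 = (1−μ)s = 0.53.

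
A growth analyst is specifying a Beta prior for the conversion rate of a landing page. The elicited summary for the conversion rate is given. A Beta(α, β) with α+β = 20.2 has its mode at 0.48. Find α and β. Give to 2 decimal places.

α = 9.74, β = 10.46

Since the density peak of Beta(α,β) is at (α−1)/(α+β−2),
α = 1 + 0.48(20.2−2) = 9.74 and β = 20.2 − 9.74 = 10.46.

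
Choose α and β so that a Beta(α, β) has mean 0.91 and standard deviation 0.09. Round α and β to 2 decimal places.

α = 8.29, β = 0.82

First σ² = 0.0081. Setting α = μn, β = (1−μ)n with n = α+β,
μ(1−μ)/(n+1) = 0.0081 ⇒ n+1 = 0.0819/0.0081 = 10.1111 ⇒ n = 9.1111.
Hence α = 0.91×9.1111 = 8.29, β = 0.09×9.1111 = 0.82.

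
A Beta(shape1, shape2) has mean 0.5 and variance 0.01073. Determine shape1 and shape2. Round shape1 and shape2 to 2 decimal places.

By moment matching, shape1+shape2 = μ(1−μ)/σ² − 1 = (0.5·0.5)/0.01073 − 1 = 23.2992 − 1 = 22.2992.
Since shape1/(shape1+shape2) = μ, shape1 = 0.5·22.2992 = 11.15 and shape2 = 0.5·22.2992 = 11.15.

shape1 = 11.15, shape2 = 11.15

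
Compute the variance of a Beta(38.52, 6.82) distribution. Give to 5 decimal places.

0.00276

μ = 38.52/45.34 = 0.849581; Var = μ(1−μ)/(α+β+1) = 0.1277932/46.34 = 0.00276.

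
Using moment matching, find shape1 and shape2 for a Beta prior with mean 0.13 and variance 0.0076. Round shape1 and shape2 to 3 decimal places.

shape1 = 1.805, shape2 = 12.077

Write ν = shape1+shape2; then shape1 = μν and Var = μ(1−μ)/(ν+1).
ν = μ(1−μ)/Var − 1 = 0.1131/0.0076 − 1 = 13.8816.
shape1 = 0.13·13.8816 = 1.805, shape2 = 0.87·13.8816 = 12.077.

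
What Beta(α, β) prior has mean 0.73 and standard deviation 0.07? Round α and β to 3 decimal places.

α = 28.634, β = 10.591

σ² = 0.07² = 0.0049.
With s = α+β, Var = μ(1−μ)/(s+1), so s+1 = (0.73×0.27)/0.0049 = 40.2245 and s = 39.2245.
α = μs = 28.634, β = (1−μ)s = 10.591.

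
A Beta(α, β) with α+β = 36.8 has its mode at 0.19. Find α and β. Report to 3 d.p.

Mode = (α−1)/(κ−2) with κ = α+β, so α−1 = 0.19·34.8 = 6.612.
α = 7.612; β = κ − α = 29.188.

α = 7.612, β = 29.188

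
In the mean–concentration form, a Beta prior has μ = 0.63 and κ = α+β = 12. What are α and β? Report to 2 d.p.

α = 7.56, β = 4.44

Split κ in proportion μ : (1−μ): α = 0.63·12 = 7.56, β = 12 − 7.56 = 4.44.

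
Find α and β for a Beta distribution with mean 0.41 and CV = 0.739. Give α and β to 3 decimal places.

α = 0.670, β = 0.965

Var = (CV·μ)² = (0.739×0.41)² = 0.091803.
α+β = μ(1−μ)/Var − 1 = 0.2419/0.091803 − 1 = 1.6350.
Thus α = 0.41·1.6350 = 0.670 and β = 0.59·1.6350 = 0.965.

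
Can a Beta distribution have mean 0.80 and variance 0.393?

A Beta with mean μ has variance μ(1−μ)/(α+β+1) < μ(1−μ).
Here μ(1−μ) = 0.80×0.20 = 0.1600, and 0.393 ≥ 0.1600.

No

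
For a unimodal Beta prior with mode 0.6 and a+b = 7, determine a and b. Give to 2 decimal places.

Since the density peak of Beta(a,b) is at (a−1)/(a+b−2),
a = 1 + 0.6(7−2) = 4.00 and b = 7 − 4.00 = 3.00.

a = 4.00, b = 3.00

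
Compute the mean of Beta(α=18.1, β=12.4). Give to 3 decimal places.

0.593

E[X] = α/(α+β) = 18.1/30.5 = 0.593.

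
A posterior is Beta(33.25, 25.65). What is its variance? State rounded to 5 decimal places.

α+β = 58.90 and αβ = 852.8625, so Var = αβ/[(α+β)²(α+β+1)] = 852.8625/207805.679000 = 0.00410.

0.00410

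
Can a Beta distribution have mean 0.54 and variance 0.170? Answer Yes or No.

For any Beta, Var(X) < E[X]·(1−E[X]).
Here μ(1−μ) = 0.54×0.46 = 0.2484, and 0.170 < 0.2484.

Yes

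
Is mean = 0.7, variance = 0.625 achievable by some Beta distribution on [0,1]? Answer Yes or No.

The Beta variance bound is σ² < μ(1−μ).
Here μ(1−μ) = 0.7×0.3 = 0.21, and 0.625 ≥ 0.21.

No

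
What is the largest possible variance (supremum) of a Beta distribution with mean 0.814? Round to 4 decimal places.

0.1514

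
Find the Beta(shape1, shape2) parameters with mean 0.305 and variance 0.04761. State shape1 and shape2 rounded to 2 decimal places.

shape1 = 1.05, shape2 = 2.40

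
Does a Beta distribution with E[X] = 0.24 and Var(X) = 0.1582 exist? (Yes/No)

Yes

A Beta with mean μ has variance μ(1−μ)/(α+β+1) < μ(1−μ).
Here μ(1−μ) = 0.24×0.76 = 0.1824, and 0.1582 < 0.1824.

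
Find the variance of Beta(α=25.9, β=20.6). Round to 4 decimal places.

0.0052

μ = 25.9/46.5 = 0.556989; Var = μ(1−μ)/(α+β+1) = 0.2467522/47.5 = 0.0052.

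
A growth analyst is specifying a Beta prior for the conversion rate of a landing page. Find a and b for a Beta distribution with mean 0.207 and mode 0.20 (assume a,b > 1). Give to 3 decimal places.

a = 17.743, b = 67.971

Let s = a+b. Mean gives a = μs = 0.207s; mode gives (a−1)/(s−2) = 0.20.
Substituting: 0.207s − 1 = 0.20(s−2) = 0.20s − 0.40, so 0.007s = 0.60 and s = 85.7143.
Then a = 0.207×85.7143 = 17.743 and b = s−a = 67.971.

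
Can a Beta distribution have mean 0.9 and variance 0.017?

The Beta variance bound is σ² < μ(1−μ).
Here μ(1−μ) = 0.9×0.1 = 0.09, and 0.017 < 0.09.

Yes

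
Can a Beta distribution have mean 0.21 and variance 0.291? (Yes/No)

No

For any Beta, Var(X) < E[X]·(1−E[X]).
Here μ(1−μ) = 0.21×0.79 = 0.1659, and 0.291 ≥ 0.1659.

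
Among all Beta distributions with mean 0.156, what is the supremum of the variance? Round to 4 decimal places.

0.1317

Var = μ(1−μ)/(α+β+1), which approaches μ(1−μ) as α+β → 0.
So the supremum is μ(1−μ) = 0.156×0.844 = 0.1317.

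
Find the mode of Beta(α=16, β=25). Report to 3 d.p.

The density x^(α−1)(1−x)^(β−1) is maximised at (α−1)/(α+β−2) = 15/39 = 0.385.

0.385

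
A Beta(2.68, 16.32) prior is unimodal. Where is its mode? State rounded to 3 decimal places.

0.099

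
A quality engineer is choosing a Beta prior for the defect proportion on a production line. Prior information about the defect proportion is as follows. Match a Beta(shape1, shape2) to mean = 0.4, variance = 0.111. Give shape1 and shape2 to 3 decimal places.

By moment matching, shape1+shape2 = μ(1−μ)/σ² − 1 = (0.4·0.6)/0.111 − 1 = 2.1622 − 1 = 1.1622.
Since shape1/(shape1+shape2) = μ, shape1 = 0.4·1.1622 = 0.465 and shape2 = 0.6·1.1622 = 0.697.

shape1 = 0.465, shape2 = 0.697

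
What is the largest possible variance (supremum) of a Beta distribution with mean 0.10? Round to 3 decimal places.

0.090

For fixed mean μ the Beta variance is μ(1−μ)/(α+β+1), increasing as α+β decreases.
Its least upper bound (not attained) is μ(1−μ) = 0.10·0.90 = 0.090.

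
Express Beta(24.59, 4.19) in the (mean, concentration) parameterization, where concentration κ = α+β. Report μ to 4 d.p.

κ = α+β = 24.59+4.19 = 28.78; μ = α/κ = 24.59/28.78 = 0.8544.

μ = 0.8544, κ = 28.78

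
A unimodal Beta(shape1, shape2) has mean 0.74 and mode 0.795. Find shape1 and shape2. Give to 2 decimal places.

With s = shape1+shape2: μ = shape1/s and mode = (shape1−1)/(s−2). Eliminating shape1 = μs,
μs − 1 = m(s−2) ⇒ s(μ−m) = 1−2m ⇒ s = -0.590/-0.055 = 10.7273.
So shape1 = μs = 7.94, shape2 = (1−μ)s = 2.79.

shape1 = 7.94, shape2 = 2.79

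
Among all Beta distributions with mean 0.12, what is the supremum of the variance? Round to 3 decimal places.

Var = μ(1−μ)/(α+β+1), which approaches μ(1−μ) as α+β → 0.
So the supremum is μ(1−μ) = 0.12×0.88 = 0.106.

0.106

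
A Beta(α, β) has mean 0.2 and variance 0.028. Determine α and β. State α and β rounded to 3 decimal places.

α = 0.943, β = 3.771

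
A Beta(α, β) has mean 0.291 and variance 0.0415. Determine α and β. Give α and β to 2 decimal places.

α = 1.16, β = 2.82

Write ν = α+β; then α = μν and Var = μ(1−μ)/(ν+1).
ν = μ(1−μ)/Var − 1 = 0.206319/0.0415 − 1 = 3.9715.
α = 0.291·3.9715 = 1.16, β = 0.709·3.9715 = 2.82.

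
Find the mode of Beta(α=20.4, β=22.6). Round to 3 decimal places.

0.473

The density x^(α−1)(1−x)^(β−1) is maximised at (α−1)/(α+β−2) = 19.4/41.0 = 0.473.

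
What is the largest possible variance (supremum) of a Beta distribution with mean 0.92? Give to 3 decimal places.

0.074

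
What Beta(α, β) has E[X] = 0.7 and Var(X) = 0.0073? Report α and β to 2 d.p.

Write ν = α+β; then α = μν and Var = μ(1−μ)/(ν+1).
ν = μ(1−μ)/Var − 1 = 0.21/0.0073 − 1 = 27.7671.
α = 0.7·27.7671 = 19.44, β = 0.3·27.7671 = 8.33.

α = 19.44, β = 8.33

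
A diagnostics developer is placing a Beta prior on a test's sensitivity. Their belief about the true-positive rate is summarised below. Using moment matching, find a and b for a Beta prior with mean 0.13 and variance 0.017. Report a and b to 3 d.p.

By moment matching, a+b = μ(1−μ)/σ² − 1 = (0.13·0.87)/0.017 − 1 = 6.6529 − 1 = 5.6529.
Since a/(a+b) = μ, a = 0.13·5.6529 = 0.735 and b = 0.87·5.6529 = 4.918.

a = 0.735, b = 4.918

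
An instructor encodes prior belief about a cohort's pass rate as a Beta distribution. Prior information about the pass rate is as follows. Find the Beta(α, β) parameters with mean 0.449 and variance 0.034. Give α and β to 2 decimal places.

α = 2.82, β = 3.46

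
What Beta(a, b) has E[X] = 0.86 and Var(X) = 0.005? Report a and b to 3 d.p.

a = 19.849, b = 3.231

Write ν = a+b; then a = μν and Var = μ(1−μ)/(ν+1).
ν = μ(1−μ)/Var − 1 = 0.1204/0.005 − 1 = 23.0800.
a = 0.86·23.0800 = 19.849, b = 0.14·23.0800 = 3.231.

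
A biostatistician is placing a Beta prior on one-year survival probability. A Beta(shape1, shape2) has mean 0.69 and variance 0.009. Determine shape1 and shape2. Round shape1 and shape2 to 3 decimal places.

shape1 = 15.709, shape2 = 7.058

By moment matching, shape1+shape2 = μ(1−μ)/σ² − 1 = (0.69·0.31)/0.009 − 1 = 23.7667 − 1 = 22.7667.
Since shape1/(shape1+shape2) = μ, shape1 = 0.69·22.7667 = 15.709 and shape2 = 0.31·22.7667 = 7.058.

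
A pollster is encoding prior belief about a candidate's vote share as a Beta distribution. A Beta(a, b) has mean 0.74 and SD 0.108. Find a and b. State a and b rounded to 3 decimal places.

σ² = 0.108² = 0.011664.
With s = a+b, Var = μ(1−μ)/(s+1), so s+1 = (0.74×0.26)/0.011664 = 16.4952 and s = 15.4952.
a = μs = 11.466, b = (1−μ)s = 4.029.

a = 11.466, b = 4.029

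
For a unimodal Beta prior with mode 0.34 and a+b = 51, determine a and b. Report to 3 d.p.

a = 17.660, b = 33.340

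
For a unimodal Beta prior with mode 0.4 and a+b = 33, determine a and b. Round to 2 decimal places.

a = 13.40, b = 19.60

Mode = (a−1)/(κ−2) with κ = a+b, so a−1 = 0.4·31 = 12.40.
a = 13.40; b = κ − a = 19.60.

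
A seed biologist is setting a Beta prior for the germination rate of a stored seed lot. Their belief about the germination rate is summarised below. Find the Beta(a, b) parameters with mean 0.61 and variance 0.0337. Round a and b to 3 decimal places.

a = 3.696, b = 2.363

By moment matching, a+b = μ(1−μ)/σ² − 1 = (0.61·0.39)/0.0337 − 1 = 7.0593 − 1 = 6.0593.
Since a/(a+b) = μ, a = 0.61·6.0593 = 3.696 and b = 0.39·6.0593 = 2.363.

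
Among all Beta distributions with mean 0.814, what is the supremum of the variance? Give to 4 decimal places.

0.1514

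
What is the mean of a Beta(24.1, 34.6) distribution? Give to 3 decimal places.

0.411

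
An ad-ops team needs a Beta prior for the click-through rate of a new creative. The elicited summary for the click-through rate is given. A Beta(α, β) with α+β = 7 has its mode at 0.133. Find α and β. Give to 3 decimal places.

Since the density peak of Beta(α,β) is at (α−1)/(α+β−2),
α = 1 + 0.133(7−2) = 1.665 and β = 7 − 1.665 = 5.335.

α = 1.665, β = 5.335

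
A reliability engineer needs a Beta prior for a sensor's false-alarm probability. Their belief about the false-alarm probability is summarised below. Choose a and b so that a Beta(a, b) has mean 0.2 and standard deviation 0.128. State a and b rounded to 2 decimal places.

Variance = 0.128² = 0.016384. The moment-matching identity a+b = μ(1−μ)/Var − 1 gives
a+b = 0.16/0.016384 − 1 = 8.7656, so a = μ·8.7656 = 1.75 and b = (1−μ)·8.7656 = 7.01.

a = 1.75, b = 7.01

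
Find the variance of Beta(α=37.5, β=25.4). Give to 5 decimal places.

μ = 37.5/62.9 = 0.596184; Var = μ(1−μ)/(α+β+1) = 0.2407486/63.9 = 0.00377.

0.00377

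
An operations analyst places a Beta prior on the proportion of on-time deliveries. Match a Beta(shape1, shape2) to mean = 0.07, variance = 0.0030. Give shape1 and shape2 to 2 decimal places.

By moment matching, shape1+shape2 = μ(1−μ)/σ² − 1 = (0.07·0.93)/0.0030 − 1 = 21.7000 − 1 = 20.7000.
Since shape1/(shape1+shape2) = μ, shape1 = 0.07·20.7000 = 1.45 and shape2 = 0.93·20.7000 = 19.25.

shape1 = 1.45, shape2 = 19.25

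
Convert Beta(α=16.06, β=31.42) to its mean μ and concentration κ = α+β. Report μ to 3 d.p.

μ = 0.338, κ = 47.48

κ = α+β = 16.06+31.42 = 47.48; μ = α/κ = 16.06/47.48 = 0.338.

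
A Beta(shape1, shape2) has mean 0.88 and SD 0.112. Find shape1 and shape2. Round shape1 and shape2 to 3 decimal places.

shape1 = 6.528, shape2 = 0.890

σ² = 0.112² = 0.012544.
With s = shape1+shape2, Var = μ(1−μ)/(s+1), so s+1 = (0.88×0.12)/0.012544 = 8.4184 and s = 7.4184.
shape1 = μs = 6.528, shape2 = (1−μ)s = 0.890.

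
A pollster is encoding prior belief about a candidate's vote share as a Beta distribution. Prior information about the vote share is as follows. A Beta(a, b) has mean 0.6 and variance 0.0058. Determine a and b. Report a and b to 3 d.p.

a = 24.228, b = 16.152

Let s = a+b. The Beta variance is μ(1−μ)/(s+1).
So s+1 = μ(1−μ)/σ² = (0.6×0.4)/0.0058 = 0.24/0.0058 = 41.3793, giving s = 40.3793.
Then a = μs = 0.6×40.3793 = 24.228 and b = (1−μ)s = 0.4×40.3793 = 16.152.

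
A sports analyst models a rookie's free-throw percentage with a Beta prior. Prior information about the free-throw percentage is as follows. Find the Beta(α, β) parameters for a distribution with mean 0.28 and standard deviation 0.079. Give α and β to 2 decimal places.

α = 8.76, β = 22.54

First σ² = 0.006241. Setting α = μn, β = (1−μ)n with n = α+β,
μ(1−μ)/(n+1) = 0.006241 ⇒ n+1 = 0.2016/0.006241 = 32.3025 ⇒ n = 31.3025.
Hence α = 0.28×31.3025 = 8.76, β = 0.72×31.3025 = 22.54.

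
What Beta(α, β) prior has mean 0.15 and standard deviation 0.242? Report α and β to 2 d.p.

α = 0.18, β = 1.00

σ² = 0.242² = 0.058564.
With s = α+β, Var = μ(1−μ)/(s+1), so s+1 = (0.15×0.85)/0.058564 = 2.1771 and s = 1.1771.
α = μs = 0.18, β = (1−μ)s = 1.00.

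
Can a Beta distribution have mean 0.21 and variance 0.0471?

Yes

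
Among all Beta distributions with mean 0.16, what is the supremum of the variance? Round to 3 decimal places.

0.134

Var = μ(1−μ)/(α+β+1), which approaches μ(1−μ) as α+β → 0.
So the supremum is μ(1−μ) = 0.16×0.84 = 0.134.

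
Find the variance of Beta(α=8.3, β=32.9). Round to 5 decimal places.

α+β = 41.2 and αβ = 273.07, so Var = αβ/[(α+β)²(α+β+1)] = 273.07/71631.968 = 0.00381.

0.00381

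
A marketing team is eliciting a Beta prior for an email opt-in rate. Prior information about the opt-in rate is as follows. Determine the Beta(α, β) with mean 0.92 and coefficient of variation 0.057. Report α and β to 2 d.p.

σ = CV·μ = 0.057×0.92 = 0.05244, so σ² = 0.002750.
s+1 = μ(1−μ)/σ² = 0.0736/0.002750 = 26.7641, so s = α+β = 25.7641.
α = μs = 23.70, β = (1−μ)s = 2.06.

α = 23.70, β = 2.06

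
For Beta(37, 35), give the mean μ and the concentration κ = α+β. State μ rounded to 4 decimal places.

κ = α+β = 37+35 = 72; μ = α/κ = 37/72 = 0.5139.

μ = 0.5139, κ = 72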